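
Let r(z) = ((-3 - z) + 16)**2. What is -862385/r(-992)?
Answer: -172477/202005 ≈ -0.85383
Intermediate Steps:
r(z) = (13 - z)**2
-862385/r(-992) = -862385/(-13 - 992)**2 = -862385/((-1005)**2) = -862385/1010025 = -862385*1/1010025 = -172477/202005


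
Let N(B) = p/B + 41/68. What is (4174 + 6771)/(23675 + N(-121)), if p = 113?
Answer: 90055460/194795177 ≈ 0.46231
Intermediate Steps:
N(B) = 41/68 + 113/B (N(B) = 113/B + 41/68 = 41/68 + 113/B)
(4174 + 6771)/(23675 + N(-121)) = (4174 + 6771)/(23675 + (41/68 + 113/(-121))) = 10945/(23675 + (41/68 + 113*(-1/121))) = 10945/(23675 + (41/68 - 113/121)) = 10945/(23675 - 2723/8228) = 10945/(194795177/8228) = 10945*(8228/194795177) = 90055460/194795177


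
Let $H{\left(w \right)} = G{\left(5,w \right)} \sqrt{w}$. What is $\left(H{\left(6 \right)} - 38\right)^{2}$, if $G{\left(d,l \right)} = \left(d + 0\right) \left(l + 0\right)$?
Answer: $6844 - 2280 \sqrt{6} \approx 1259.2$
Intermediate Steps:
$G{\left(d,l \right)} = d l$
$H{\left(w \right)} = 5 w^{\frac{3}{2}}$ ($H{\left(w \right)} = 5 w \sqrt{w} = 5 w^{\frac{3}{2}}$)
$\left(H{\left(6 \right)} - 38\right)^{2} = \left(5 \cdot 6^{\frac{3}{2}} - 38\right)^{2} = \left(5 \cdot 6 \sqrt{6} - 38\right)^{2} = \left(30 \sqrt{6} - 38\right)^{2} = \left(-38 + 30 \sqrt{6}\right)^{2}$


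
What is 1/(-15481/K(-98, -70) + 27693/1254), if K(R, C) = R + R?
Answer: 40964/4140167 ≈ 0.0098943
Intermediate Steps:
K(R, C) = 2*R
1/(-15481/K(-98, -70) + 27693/1254) = 1/(-15481/(2*(-98)) + 27693/1254) = 1/(-15481/(-196) + 27693*(1/1254)) = 1/(-15481*(-1/196) + 9231/418) = 1/(15481/196 + 9231/418) = 1/(4140167/40964) = 40964/4140167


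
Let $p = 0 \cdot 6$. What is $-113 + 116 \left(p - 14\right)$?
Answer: $-1737$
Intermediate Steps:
$p = 0$
$-113 + 116 \left(p - 14\right) = -113 + 116 \left(0 - 14\right) = -113 + 116 \left(-14\right) = -113 - 1624 = -1737$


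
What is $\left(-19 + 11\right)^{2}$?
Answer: $64$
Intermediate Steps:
$\left(-19 + 11\right)^{2} = \left(-8\right)^{2} = 64$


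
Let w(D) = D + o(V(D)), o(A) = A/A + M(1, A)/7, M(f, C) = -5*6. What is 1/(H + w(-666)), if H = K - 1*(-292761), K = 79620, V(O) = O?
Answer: 7/2601982 ≈ 2.6903e-6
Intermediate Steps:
M(f, C) = -30
o(A) = -23/7 (o(A) = A/A - 30/7 = 1 - 30*⅐ = 1 - 30/7 = -23/7)
H = 372381 (H = 79620 - 1*(-292761) = 79620 + 292761 = 372381)
w(D) = -23/7 + D (w(D) = D - 23/7 = -23/7 + D)
1/(H + w(-666)) = 1/(372381 + (-23/7 - 666)) = 1/(372381 - 4685/7) = 1/(2601982/7) = 7/2601982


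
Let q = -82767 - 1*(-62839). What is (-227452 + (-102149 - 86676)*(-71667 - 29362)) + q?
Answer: 19076553545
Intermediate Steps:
q = -19928 (q = -82767 + 62839 = -19928)
(-227452 + (-102149 - 86676)*(-71667 - 29362)) + q = (-227452 + (-102149 - 86676)*(-71667 - 29362)) - 19928 = (-227452 - 188825*(-101029)) - 19928 = (-227452 + 19076800925) - 19928 = 19076573473 - 19928 = 19076553545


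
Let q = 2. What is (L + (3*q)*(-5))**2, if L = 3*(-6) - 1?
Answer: 2401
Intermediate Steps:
L = -19 (L = -18 - 1 = -19)
(L + (3*q)*(-5))**2 = (-19 + (3*2)*(-5))**2 = (-19 + 6*(-5))**2 = (-19 - 30)**2 = (-49)**2 = 2401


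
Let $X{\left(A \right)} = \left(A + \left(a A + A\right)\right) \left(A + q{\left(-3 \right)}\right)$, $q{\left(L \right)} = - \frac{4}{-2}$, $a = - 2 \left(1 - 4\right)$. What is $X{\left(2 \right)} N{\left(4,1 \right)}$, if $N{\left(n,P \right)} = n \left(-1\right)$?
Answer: $-256$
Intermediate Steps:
$a = 6$ ($a = \left(-2\right) \left(-3\right) = 6$)
$q{\left(L \right)} = 2$ ($q{\left(L \right)} = \left(-4\right) \left(- \frac{1}{2}\right) = 2$)
$X{\left(A \right)} = 8 A \left(2 + A\right)$ ($X{\left(A \right)} = \left(A + \left(6 A + A\right)\right) \left(A + 2\right) = \left(A + 7 A\right) \left(2 + A\right) = 8 A \left(2 + A\right)$)
$N{\left(n,P \right)} = - n$
$X{\left(2 \right)} N{\left(4,1 \right)} = 8 \cdot 2 \left(2 + 2\right) \left(\left(-1\right) 4\right) = 8 \cdot 2 \cdot 4 \left(-4\right) = 64 \left(-4\right) = -256$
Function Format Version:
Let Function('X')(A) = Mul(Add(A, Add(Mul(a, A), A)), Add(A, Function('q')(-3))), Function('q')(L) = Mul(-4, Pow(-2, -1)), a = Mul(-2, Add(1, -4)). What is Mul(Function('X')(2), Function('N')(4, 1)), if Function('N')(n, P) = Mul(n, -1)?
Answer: -256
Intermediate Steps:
a = 6 (a = Mul(-2, -3) = 6)
Function('q')(L) = 2 (Function('q')(L) = Mul(-4, Rational(-1, 2)) = 2)
Function('X')(A) = Mul(8, A, Add(2, A)) (Function('X')(A) = Mul(Add(A, Add(Mul(6, A), A)), Add(A, 2)) = Mul(Add(A, Mul(7, A)), Add(2, A)) = Mul(Mul(8, A), Add(2, A)) = Mul(8, A, Add(2, A)))
Function('N')(n, P) = Mul(-1, n)
Mul(Function('X')(2), Function('N')(4, 1)) = Mul(Mul(8, 2, Add(2, 2)), Mul(-1, 4)) = Mul(Mul(8, 2, 4), -4) = Mul(64, -4) = -256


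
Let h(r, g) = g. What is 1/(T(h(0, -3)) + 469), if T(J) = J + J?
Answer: 1/463 ≈ 0.0021598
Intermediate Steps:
T(J) = 2*J
1/(T(h(0, -3)) + 469) = 1/(2*(-3) + 469) = 1/(-6 + 469) = 1/463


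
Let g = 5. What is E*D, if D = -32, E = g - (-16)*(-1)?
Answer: 352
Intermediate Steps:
E = -11 (E = 5 - (-16)*(-1) = 5 - 4*4 = 5 - 16 = -11)
E*D = -11*(-32) = 352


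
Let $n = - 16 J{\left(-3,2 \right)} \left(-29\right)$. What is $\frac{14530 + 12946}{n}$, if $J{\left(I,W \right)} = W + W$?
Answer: $\frac{6869}{464} \approx 14.804$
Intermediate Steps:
$J{\left(I,W \right)} = 2 W$
$n = 1856$ ($n = - 16 \cdot 2 \cdot 2 \left(-29\right) = \left(-16\right) 4 \left(-29\right) = \left(-64\right) \left(-29\right) = 1856$)
$\frac{14530 + 12946}{n} = \frac{14530 + 12946}{1856} = 27476 \cdot \frac{1}{1856} = \frac{6869}{464}$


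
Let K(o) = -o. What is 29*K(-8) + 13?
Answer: 245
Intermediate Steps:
29*K(-8) + 13 = 29*(-1*(-8)) + 13 = 29*8 + 13 = 232 + 13 = 245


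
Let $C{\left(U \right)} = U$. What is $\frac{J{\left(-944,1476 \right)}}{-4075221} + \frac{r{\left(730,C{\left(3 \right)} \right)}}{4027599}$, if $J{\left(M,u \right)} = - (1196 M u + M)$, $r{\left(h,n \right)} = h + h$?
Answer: $- \frac{2237249203297924}{5471118674793} \approx -408.92$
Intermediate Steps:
$r{\left(h,n \right)} = 2 h$
$J{\left(M,u \right)} = - M - 1196 M u$ ($J{\left(M,u \right)} = - (1196 M u + M) = - (M + 1196 M u) = - M - 1196 M u$)
$\frac{J{\left(-944,1476 \right)}}{-4075221} + \frac{r{\left(730,C{\left(3 \right)} \right)}}{4027599} = \frac{\left(-1\right) \left(-944\right) \left(1 + 1196 \cdot 1476\right)}{-4075221} + \frac{2 \cdot 730}{4027599} = \left(-1\right) \left(-944\right) \left(1 + 1765296\right) \left(- \frac{1}{4075221}\right) + 1460 \cdot \frac{1}{4027599} = \left(-1\right) \left(-944\right) 1765297 \left(- \frac{1}{4075221}\right) + \frac{1460}{4027599} = 1666440368 \left(- \frac{1}{4075221}\right) + \frac{1460}{4027599} = - \frac{1666440368}{4075221} + \frac{1460}{4027599} = - \frac{2237249203297924}{5471118674793}$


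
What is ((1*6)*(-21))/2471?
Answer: -18/353 ≈ -0.050991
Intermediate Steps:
((1*6)*(-21))/2471 = (6*(-21))*(1/2471) = -126*1/2471 = -18/353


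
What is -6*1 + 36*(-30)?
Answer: -1086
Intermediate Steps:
-6*1 + 36*(-30) = -6 - 1080 = -1086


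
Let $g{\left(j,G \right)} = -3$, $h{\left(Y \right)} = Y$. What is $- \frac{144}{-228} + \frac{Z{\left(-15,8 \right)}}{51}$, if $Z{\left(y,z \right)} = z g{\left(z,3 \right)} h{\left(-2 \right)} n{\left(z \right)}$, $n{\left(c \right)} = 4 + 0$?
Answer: $\frac{1420}{323} \approx 4.3963$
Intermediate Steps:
$n{\left(c \right)} = 4$
$Z{\left(y,z \right)} = 24 z$ ($Z{\left(y,z \right)} = z \left(-3\right) \left(\left(-2\right) 4\right) = - 3 z \left(-8\right) = 24 z$)
$- \frac{144}{-228} + \frac{Z{\left(-15,8 \right)}}{51} = - \frac{144}{-228} + \frac{24 \cdot 8}{51} = \left(-144\right) \left(- \frac{1}{228}\right) + 192 \cdot \frac{1}{51} = \frac{12}{19} + \frac{64}{17} = \frac{1420}{323}$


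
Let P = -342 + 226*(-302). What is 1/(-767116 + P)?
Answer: -1/835710 ≈ -1.1966e-6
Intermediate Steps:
P = -68594 (P = -342 - 68252 = -68594)
1/(-767116 + P) = 1/(-767116 - 68594) = 1/(-835710) = -1/835710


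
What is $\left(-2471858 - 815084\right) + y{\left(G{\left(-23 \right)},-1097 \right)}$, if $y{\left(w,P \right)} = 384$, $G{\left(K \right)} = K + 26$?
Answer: $-3286558$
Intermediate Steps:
$G{\left(K \right)} = 26 + K$
$\left(-2471858 - 815084\right) + y{\left(G{\left(-23 \right)},-1097 \right)} = \left(-2471858 - 815084\right) + 384 = -3286942 + 384 = -3286558$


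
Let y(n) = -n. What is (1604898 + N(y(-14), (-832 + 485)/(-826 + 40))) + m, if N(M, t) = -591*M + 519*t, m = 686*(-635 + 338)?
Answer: 364995115/262 ≈ 1.3931e+6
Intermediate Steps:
m = -203742 (m = 686*(-297) = -203742)
(1604898 + N(y(-14), (-832 + 485)/(-826 + 40))) + m = (1604898 + (-(-591)*(-14) + 519*((-832 + 485)/(-826 + 40)))) - 203742 = (1604898 + (-591*14 + 519*(-347/(-786)))) - 203742 = (1604898 + (-8274 + 519*(-347*(-1/786)))) - 203742 = (1604898 + (-8274 + 519*(347/786))) - 203742 = (1604898 + (-8274 + 60031/262)) - 203742 = (1604898 - 2107757/262) - 203742 = 418375519/262 - 203742 = 364995115/262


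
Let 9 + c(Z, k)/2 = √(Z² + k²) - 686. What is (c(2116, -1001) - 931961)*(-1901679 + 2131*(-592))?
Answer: 2952404817081 - 6326462*√5479457 ≈ 2.9376e+12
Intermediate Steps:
c(Z, k) = -1390 + 2*√(Z² + k²) (c(Z, k) = -18 + 2*(√(Z² + k²) - 686) = -18 + 2*(-686 + √(Z² + k²)) = -18 + (-1372 + 2*√(Z² + k²)) = -1390 + 2*√(Z² + k²))
(c(2116, -1001) - 931961)*(-1901679 + 2131*(-592)) = ((-1390 + 2*√(2116² + (-1001)²)) - 931961)*(-1901679 + 2131*(-592)) = ((-1390 + 2*√(4477456 + 1002001)) - 931961)*(-1901679 - 1261552) = ((-1390 + 2*√5479457) - 931961)*(-3163231) = (-933351 + 2*√5479457)*(-3163231) = 2952404817081 - 6326462*√5479457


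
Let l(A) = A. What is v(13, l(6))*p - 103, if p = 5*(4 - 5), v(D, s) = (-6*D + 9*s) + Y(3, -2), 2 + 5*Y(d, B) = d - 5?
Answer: 21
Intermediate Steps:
Y(d, B) = -7/5 + d/5 (Y(d, B) = -2/5 + (d - 5)/5 = -2/5 + (-5 + d)/5 = -2/5 + (-1 + d/5) = -7/5 + d/5)
v(D, s) = -4/5 - 6*D + 9*s (v(D, s) = (-6*D + 9*s) + (-7/5 + (1/5)*3) = (-6*D + 9*s) + (-7/5 + 3/5) = (-6*D + 9*s) - 4/5 = -4/5 - 6*D + 9*s)
p = -5 (p = 5*(-1) = -5)
v(13, l(6))*p - 103 = (-4/5 - 6*13 + 9*6)*(-5) - 103 = (-4/5 - 78 + 54)*(-5) - 103 = -124/5*(-5) - 103 = 124 - 103 = 21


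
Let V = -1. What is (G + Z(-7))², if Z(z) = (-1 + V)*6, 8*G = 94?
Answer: 1/16 ≈ 0.062500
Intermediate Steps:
G = 47/4 (G = (⅛)*94 = 47/4 ≈ 11.750)
Z(z) = -12 (Z(z) = (-1 - 1)*6 = -2*6 = -12)
(G + Z(-7))² = (47/4 - 12)² = (-¼)² = 1/16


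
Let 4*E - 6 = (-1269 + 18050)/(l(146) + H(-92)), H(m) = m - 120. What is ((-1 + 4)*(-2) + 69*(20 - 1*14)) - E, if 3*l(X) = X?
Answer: 847083/1960 ≈ 432.19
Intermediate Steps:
H(m) = -120 + m
l(X) = X/3
E = -47403/1960 (E = 3/2 + ((-1269 + 18050)/((⅓)*146 + (-120 - 92)))/4 = 3/2 + (16781/(146/3 - 212))/4 = 3/2 + (16781/(-490/3))/4 = 3/2 + (16781*(-3/490))/4 = 3/2 + (¼)*(-50343/490) = 3/2 - 50343/1960 = -47403/1960 ≈ -24.185)
((-1 + 4)*(-2) + 69*(20 - 1*14)) - E = ((-1 + 4)*(-2) + 69*(20 - 1*14)) - 1*(-47403/1960) = (3*(-2) + 69*(20 - 14)) + 47403/1960 = (-6 + 69*6) + 47403/1960 = (-6 + 414) + 47403/1960 = 408 + 47403/1960 = 847083/1960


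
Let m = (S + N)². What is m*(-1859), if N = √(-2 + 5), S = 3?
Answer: -22308 - 11154*√3 ≈ -41627.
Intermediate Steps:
N = √3 ≈ 1.7320
m = (3 + √3)² ≈ 22.392
m*(-1859) = (3 + √3)²*(-1859) = -1859*(3 + √3)²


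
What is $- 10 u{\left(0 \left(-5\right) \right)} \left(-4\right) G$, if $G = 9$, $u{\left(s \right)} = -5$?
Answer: $-1800$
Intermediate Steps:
$- 10 u{\left(0 \left(-5\right) \right)} \left(-4\right) G = - 10 \left(\left(-5\right) \left(-4\right)\right) 9 = \left(-10\right) 20 \cdot 9 = \left(-200\right) 9 = -1800$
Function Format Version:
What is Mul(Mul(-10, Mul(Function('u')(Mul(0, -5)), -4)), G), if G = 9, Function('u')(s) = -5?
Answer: -1800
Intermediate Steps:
Mul(Mul(-10, Mul(Function('u')(Mul(0, -5)), -4)), G) = Mul(Mul(-10, Mul(-5, -4)), 9) = Mul(Mul(-10, 20), 9) = Mul(-200, 9) = -1800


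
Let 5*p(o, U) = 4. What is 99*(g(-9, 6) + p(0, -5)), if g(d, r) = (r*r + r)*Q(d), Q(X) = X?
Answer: -186714/5 ≈ -37343.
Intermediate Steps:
p(o, U) = ⅘ (p(o, U) = (⅕)*4 = ⅘)
g(d, r) = d*(r + r²) (g(d, r) = (r*r + r)*d = (r² + r)*d = (r + r²)*d = d*(r + r²))
99*(g(-9, 6) + p(0, -5)) = 99*(-9*6*(1 + 6) + ⅘) = 99*(-9*6*7 + ⅘) = 99*(-378 + ⅘) = 99*(-1886/5) = -186714/5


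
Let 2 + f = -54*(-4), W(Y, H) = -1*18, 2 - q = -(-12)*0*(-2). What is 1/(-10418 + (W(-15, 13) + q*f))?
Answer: -1/10008 ≈ -9.9920e-5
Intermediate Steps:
q = 2 (q = 2 - (-(-12)*0)*(-2) = 2 - (-6*0)*(-2) = 2 - 0*(-2) = 2 - 1*0 = 2 + 0 = 2)
W(Y, H) = -18
f = 214 (f = -2 - 54*(-4) = -2 + 216 = 214)
1/(-10418 + (W(-15, 13) + q*f)) = 1/(-10418 + (-18 + 2*214)) = 1/(-10418 + (-18 + 428)) = 1/(-10418 + 410) = 1/(-10008) = -1/10008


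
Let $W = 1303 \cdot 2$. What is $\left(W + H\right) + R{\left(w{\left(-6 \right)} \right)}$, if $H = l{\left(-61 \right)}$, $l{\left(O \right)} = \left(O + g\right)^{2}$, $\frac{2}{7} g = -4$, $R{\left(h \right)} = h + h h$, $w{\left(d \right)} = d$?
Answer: $8261$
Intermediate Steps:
$R{\left(h \right)} = h + h^{2}$
$g = -14$ ($g = \frac{7}{2} \left(-4\right) = -14$)
$W = 2606$
$l{\left(O \right)} = \left(-14 + O\right)^{2}$ ($l{\left(O \right)} = \left(O - 14\right)^{2} = \left(-14 + O\right)^{2}$)
$H = 5625$ ($H = \left(-14 - 61\right)^{2} = \left(-75\right)^{2} = 5625$)
$\left(W + H\right) + R{\left(w{\left(-6 \right)} \right)} = \left(2606 + 5625\right) - 6 \left(1 - 6\right) = 8231 - -30 = 8231 + 30 = 8261$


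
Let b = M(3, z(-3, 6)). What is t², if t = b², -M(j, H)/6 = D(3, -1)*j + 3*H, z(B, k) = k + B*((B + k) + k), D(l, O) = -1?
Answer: 24591257856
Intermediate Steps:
z(B, k) = k + B*(B + 2*k)
M(j, H) = -18*H + 6*j (M(j, H) = -6*(-j + 3*H) = -18*H + 6*j)
b = 396 (b = -18*(6 + (-3)² + 2*(-3)*6) + 6*3 = -18*(6 + 9 - 36) + 18 = -18*(-21) + 18 = 378 + 18 = 396)
t = 156816 (t = 396² = 156816)
t² = 156816² = 24591257856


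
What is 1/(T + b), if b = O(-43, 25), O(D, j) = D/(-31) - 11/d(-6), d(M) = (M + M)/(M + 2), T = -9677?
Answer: -93/900173 ≈ -0.00010331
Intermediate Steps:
d(M) = 2*M/(2 + M) (d(M) = (2*M)/(2 + M) = 2*M/(2 + M))
O(D, j) = -11/3 - D/31 (O(D, j) = D/(-31) - 11/(2*(-6)/(2 - 6)) = D*(-1/31) - 11/(2*(-6)/(-4)) = -D/31 - 11/(2*(-6)*(-¼)) = -D/31 - 11/3 = -11/3 - D/31)
b = -212/93 (b = -11/3 - 1/31*(-43) = -11/3 + 43/31 = -212/93 ≈ -2.2796)
1/(T + b) = 1/(-9677 - 212/93) = 1/(-900173/93) = -93/900173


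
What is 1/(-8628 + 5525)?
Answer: -1/3103 ≈ -0.00032227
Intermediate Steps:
1/(-8628 + 5525) = 1/(-3103) = -1/3103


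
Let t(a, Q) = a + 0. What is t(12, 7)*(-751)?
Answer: -9012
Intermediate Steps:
t(a, Q) = a
t(12, 7)*(-751) = 12*(-751) = -9012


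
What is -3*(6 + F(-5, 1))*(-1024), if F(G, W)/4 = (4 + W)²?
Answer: 325632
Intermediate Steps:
F(G, W) = 4*(4 + W)²
-3*(6 + F(-5, 1))*(-1024) = -3*(6 + 4*(4 + 1)²)*(-1024) = -3*(6 + 4*5²)*(-1024) = -3*(6 + 4*25)*(-1024) = -3*(6 + 100)*(-1024) = -3*106*(-1024) = -318*(-1024) = 325632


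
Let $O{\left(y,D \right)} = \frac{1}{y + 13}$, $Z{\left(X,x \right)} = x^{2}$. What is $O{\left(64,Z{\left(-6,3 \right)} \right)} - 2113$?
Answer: $- \frac{162700}{77} \approx -2113.0$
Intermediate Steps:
$O{\left(y,D \right)} = \frac{1}{13 + y}$
$O{\left(64,Z{\left(-6,3 \right)} \right)} - 2113 = \frac{1}{13 + 64} - 2113 = \frac{1}{77} - 2113 = - \frac{162700}{77}$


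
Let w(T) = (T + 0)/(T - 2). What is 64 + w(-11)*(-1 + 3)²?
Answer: 876/13 ≈ 67.385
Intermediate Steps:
w(T) = T/(-2 + T)
64 + w(-11)*(-1 + 3)² = 64 + (-11/(-2 - 11))*(-1 + 3)² = 64 - 11/(-13)*2² = 64 - 11*(-1/13)*4 = 64 + (11/13)*4 = 64 + 44/13 = 876/13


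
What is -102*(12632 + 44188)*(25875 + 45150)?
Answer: -411635331000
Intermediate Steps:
-102*(12632 + 44188)*(25875 + 45150) = -5795640*71025 = -102*4035640500 = -411635331000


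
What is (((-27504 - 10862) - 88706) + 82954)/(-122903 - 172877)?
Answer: 22059/147890 ≈ 0.14916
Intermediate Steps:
(((-27504 - 10862) - 88706) + 82954)/(-122903 - 172877) = ((-38366 - 88706) + 82954)/(-295780) = (-127072 + 82954)*(-1/295780) = -44118*(-1/295780) = 22059/147890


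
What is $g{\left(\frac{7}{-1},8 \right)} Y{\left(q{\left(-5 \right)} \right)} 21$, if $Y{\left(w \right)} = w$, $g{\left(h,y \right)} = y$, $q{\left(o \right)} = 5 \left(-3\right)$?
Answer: $-2520$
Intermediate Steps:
$q{\left(o \right)} = -15$
$g{\left(\frac{7}{-1},8 \right)} Y{\left(q{\left(-5 \right)} \right)} 21 = 8 \left(-15\right) 21 = \left(-120\right) 21 = -2520$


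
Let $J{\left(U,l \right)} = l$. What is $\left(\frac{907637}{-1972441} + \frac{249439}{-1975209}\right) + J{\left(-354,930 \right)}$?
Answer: $\frac{3620979613625438}{3895983215169} \approx 929.41$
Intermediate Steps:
$\left(\frac{907637}{-1972441} + \frac{249439}{-1975209}\right) + J{\left(-354,930 \right)} = \left(\frac{907637}{-1972441} + \frac{249439}{-1975209}\right) + 930 = \left(907637 \left(- \frac{1}{1972441}\right) + 249439 \left(- \frac{1}{1975209}\right)\right) + 930 = \left(- \frac{907637}{1972441} - \frac{249439}{1975209}\right) + 930 = - \frac{2284776481732}{3895983215169} + 930 = \frac{3620979613625438}{3895983215169}$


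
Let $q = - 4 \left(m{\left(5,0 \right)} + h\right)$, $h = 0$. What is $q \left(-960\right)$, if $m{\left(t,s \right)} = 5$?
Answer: $19200$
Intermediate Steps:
$q = -20$ ($q = - 4 \left(5 + 0\right) = \left(-4\right) 5 = -20$)
$q \left(-960\right) = \left(-20\right) \left(-960\right) = 19200$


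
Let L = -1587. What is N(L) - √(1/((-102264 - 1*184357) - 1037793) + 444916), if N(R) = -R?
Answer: 1587 - 3*√86712766136072258/1324414 ≈ 919.98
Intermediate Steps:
N(L) - √(1/((-102264 - 1*184357) - 1037793) + 444916) = -1*(-1587) - √(1/((-102264 - 1*184357) - 1037793) + 444916) = 1587 - √(1/((-102264 - 184357) - 1037793) + 444916) = 1587 - √(1/(-286621 - 1037793) + 444916) = 1587 - √(1/(-1324414) + 444916) = 1587 - √(-1/1324414 + 444916) = 1587 - √(589252979223/1324414) = 1587 - 3*√86712766136072258/1324414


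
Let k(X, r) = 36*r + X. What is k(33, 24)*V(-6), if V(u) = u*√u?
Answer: -5382*I*√6 ≈ -13183.0*I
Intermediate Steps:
V(u) = u^(3/2)
k(X, r) = X + 36*r
k(33, 24)*V(-6) = (33 + 36*24)*(-6)^(3/2) = (33 + 864)*(-6*I*√6) = 897*(-6*I*√6) = -5382*I*√6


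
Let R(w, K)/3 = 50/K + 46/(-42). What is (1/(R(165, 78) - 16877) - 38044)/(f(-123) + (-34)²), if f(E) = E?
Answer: -58432959055/1586616723 ≈ -36.829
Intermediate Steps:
R(w, K) = -23/7 + 150/K (R(w, K) = 3*(50/K + 46/(-42)) = 3*(50/K + 46*(-1/42)) = 3*(50/K - 23/21) = 3*(-23/21 + 50/K) = -23/7 + 150/K)
(1/(R(165, 78) - 16877) - 38044)/(f(-123) + (-34)²) = (1/((-23/7 + 150/78) - 16877) - 38044)/(-123 + (-34)²) = (1/((-23/7 + 150*(1/78)) - 16877) - 38044)/(-123 + 1156) = (1/((-23/7 + 25/13) - 16877) - 38044)/1033 = (1/(-124/91 - 16877) - 38044)*(1/1033) = (1/(-1535931/91) - 38044)*(1/1033) = (-91/1535931 - 38044)*(1/1033) = -58432959055/1535931*1/1033 = -58432959055/1586616723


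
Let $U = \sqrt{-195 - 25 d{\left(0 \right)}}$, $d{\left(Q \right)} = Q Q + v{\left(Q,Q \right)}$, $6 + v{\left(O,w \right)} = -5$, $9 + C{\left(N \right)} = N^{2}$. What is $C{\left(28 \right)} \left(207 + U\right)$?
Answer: $160425 + 3100 \sqrt{5} \approx 1.6736 \cdot 10^{5}$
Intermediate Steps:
$C{\left(N \right)} = -9 + N^{2}$
$v{\left(O,w \right)} = -11$ ($v{\left(O,w \right)} = -6 - 5 = -11$)
$d{\left(Q \right)} = -11 + Q^{2}$ ($d{\left(Q \right)} = Q Q - 11 = Q^{2} - 11 = -11 + Q^{2}$)
$U = 4 \sqrt{5}$ ($U = \sqrt{-195 - 25 \left(-11 + 0^{2}\right)} = \sqrt{-195 - 25 \left(-11 + 0\right)} = \sqrt{-195 - -275} = \sqrt{-195 + 275} = \sqrt{80} = 4 \sqrt{5} \approx 8.9443$)
$C{\left(28 \right)} \left(207 + U\right) = \left(-9 + 28^{2}\right) \left(207 + 4 \sqrt{5}\right) = \left(-9 + 784\right) \left(207 + 4 \sqrt{5}\right) = 775 \left(207 + 4 \sqrt{5}\right) = 160425 + 3100 \sqrt{5}$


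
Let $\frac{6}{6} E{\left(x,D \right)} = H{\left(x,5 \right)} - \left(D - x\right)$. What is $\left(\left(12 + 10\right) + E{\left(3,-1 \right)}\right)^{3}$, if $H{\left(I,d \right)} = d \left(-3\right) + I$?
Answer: $2744$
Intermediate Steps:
$H{\left(I,d \right)} = I - 3 d$ ($H{\left(I,d \right)} = - 3 d + I = I - 3 d$)
$E{\left(x,D \right)} = -15 - D + 2 x$ ($E{\left(x,D \right)} = \left(x - 15\right) - \left(D - x\right) = \left(-15 + x\right) - \left(D - x\right) = -15 - D + 2 x$)
$\left(\left(12 + 10\right) + E{\left(3,-1 \right)}\right)^{3} = \left(\left(12 + 10\right) - 8\right)^{3} = \left(22 + \left(-15 + 1 + 6\right)\right)^{3} = \left(22 - 8\right)^{3} = 14^{3} = 2744$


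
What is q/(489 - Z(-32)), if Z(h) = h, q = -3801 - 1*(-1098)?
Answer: -2703/521 ≈ -5.1881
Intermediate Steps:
q = -2703 (q = -3801 + 1098 = -2703)
q/(489 - Z(-32)) = -2703/(489 - 1*(-32)) = -2703/(489 + 32) = -2703/521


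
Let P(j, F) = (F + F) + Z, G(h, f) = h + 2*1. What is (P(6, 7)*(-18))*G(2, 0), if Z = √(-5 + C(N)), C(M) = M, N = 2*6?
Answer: -1008 - 72*√7 ≈ -1198.5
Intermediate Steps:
N = 12
Z = √7 (Z = √(-5 + 12) = √7 ≈ 2.6458)
G(h, f) = 2 + h (G(h, f) = h + 2 = 2 + h)
P(j, F) = √7 + 2*F (P(j, F) = (F + F) + √7 = 2*F + √7 = √7 + 2*F)
(P(6, 7)*(-18))*G(2, 0) = ((√7 + 2*7)*(-18))*(2 + 2) = ((√7 + 14)*(-18))*4 = ((14 + √7)*(-18))*4 = (-252 - 18*√7)*4 = -1008 - 72*√7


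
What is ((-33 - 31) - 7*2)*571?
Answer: -44538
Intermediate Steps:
((-33 - 31) - 7*2)*571 = (-64 - 14)*571 = -78*571 = -44538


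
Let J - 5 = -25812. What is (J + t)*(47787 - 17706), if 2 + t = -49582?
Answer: -2267836671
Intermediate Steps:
J = -25807 (J = 5 - 25812 = -25807)
t = -49584 (t = -2 - 49582 = -49584)
(J + t)*(47787 - 17706) = (-25807 - 49584)*(47787 - 17706) = -75391*30081 = -2267836671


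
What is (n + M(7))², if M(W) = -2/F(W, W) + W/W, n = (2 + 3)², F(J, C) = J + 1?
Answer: 10609/16 ≈ 663.06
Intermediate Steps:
F(J, C) = 1 + J
n = 25 (n = 5² = 25)
M(W) = 1 - 2/(1 + W) (M(W) = -2/(1 + W) + W/W = -2/(1 + W) + 1 = 1 - 2/(1 + W))
(n + M(7))² = (25 + (-1 + 7)/(1 + 7))² = (25 + 6/8)² = (25 + (⅛)*6)² = (25 + ¾)² = (103/4)² = 10609/16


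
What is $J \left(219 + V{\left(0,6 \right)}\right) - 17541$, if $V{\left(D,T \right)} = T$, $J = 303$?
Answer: $50634$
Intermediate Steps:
$J \left(219 + V{\left(0,6 \right)}\right) - 17541 = 303 \left(219 + 6\right) - 17541 = 303 \cdot 225 - 17541 = 68175 - 17541 = 50634$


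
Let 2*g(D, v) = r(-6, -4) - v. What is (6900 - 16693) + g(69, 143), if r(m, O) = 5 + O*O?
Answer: -9854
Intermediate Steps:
r(m, O) = 5 + O²
g(D, v) = 21/2 - v/2 (g(D, v) = ((5 + (-4)²) - v)/2 = ((5 + 16) - v)/2 = (21 - v)/2 = 21/2 - v/2)
(6900 - 16693) + g(69, 143) = (6900 - 16693) + (21/2 - ½*143) = -9793 + (21/2 - 143/2) = -9793 - 61 = -9854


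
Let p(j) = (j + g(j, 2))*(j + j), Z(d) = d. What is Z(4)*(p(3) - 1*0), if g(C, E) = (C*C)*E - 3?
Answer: 432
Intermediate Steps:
g(C, E) = -3 + E*C**2 (g(C, E) = C**2*E - 3 = E*C**2 - 3 = -3 + E*C**2)
p(j) = 2*j*(-3 + j + 2*j**2) (p(j) = (j + (-3 + 2*j**2))*(j + j) = (-3 + j + 2*j**2)*(2*j) = 2*j*(-3 + j + 2*j**2))
Z(4)*(p(3) - 1*0) = 4*(2*3*(-3 + 3 + 2*3**2) - 1*0) = 4*(2*3*(-3 + 3 + 2*9) + 0) = 4*(2*3*(-3 + 3 + 18) + 0) = 4*(2*3*18 + 0) = 4*(108 + 0) = 4*108 = 432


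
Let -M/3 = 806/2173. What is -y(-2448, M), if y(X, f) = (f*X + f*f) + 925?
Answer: -17236191721/4721929 ≈ -3650.2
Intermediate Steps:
M = -2418/2173 ≈ -1.1127
y(X, f) = 925 + f² + X*f (y(X, f) = (X*f + f²) + 925 = (f² + X*f) + 925 = 925 + f² + X*f)
-y(-2448, M) = -(925 + (-2418/2173)² - 2448*(-2418/2173)) = -(925 + 5846724/4721929 + 5919264/2173) = -1*17236191721/4721929 = -17236191721/4721929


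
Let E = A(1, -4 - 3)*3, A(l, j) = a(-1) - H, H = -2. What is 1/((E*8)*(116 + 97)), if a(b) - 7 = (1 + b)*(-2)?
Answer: 1/46008 ≈ 2.1735e-5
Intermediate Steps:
a(b) = 5 - 2*b (a(b) = 7 + (1 + b)*(-2) = 7 + (-2 - 2*b) = 5 - 2*b)
A(l, j) = 9 (A(l, j) = (5 - 2*(-1)) - 1*(-2) = (5 + 2) + 2 = 7 + 2 = 9)
E = 27 (E = 9*3 = 27)
1/((E*8)*(116 + 97)) = 1/((27*8)*(116 + 97)) = 1/(216*213) = 1/46008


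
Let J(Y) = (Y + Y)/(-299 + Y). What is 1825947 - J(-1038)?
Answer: 2441289063/1337 ≈ 1.8259e+6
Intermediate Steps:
J(Y) = 2*Y/(-299 + Y) (J(Y) = (2*Y)/(-299 + Y) = 2*Y/(-299 + Y))
1825947 - J(-1038) = 1825947 - 2*(-1038)/(-299 - 1038) = 1825947 - 2*(-1038)/(-1337) = 1825947 - 2*(-1038)*(-1)/1337 = 1825947 - 1*2076/1337 = 1825947 - 2076/1337 = 2441289063/1337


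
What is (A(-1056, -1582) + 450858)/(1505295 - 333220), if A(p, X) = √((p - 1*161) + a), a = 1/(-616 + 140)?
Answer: 450858/1172075 + I*√68935867/278953850 ≈ 0.38467 + 2.9764e-5*I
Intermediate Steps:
a = -1/476 (a = 1/(-476) = -1/476 ≈ -0.0021008)
A(p, X) = √(-76637/476 + p) (A(p, X) = √((p - 1*161) - 1/476) = √((p - 161) - 1/476) = √((-161 + p) - 1/476) = √(-76637/476 + p))
(A(-1056, -1582) + 450858)/(1505295 - 333220) = (√(-9119803 + 56644*(-1056))/238 + 450858)/(1505295 - 333220) = (√(-9119803 - 59816064)/238 + 450858)/1172075 = (√(-68935867)/238 + 450858)*(1/1172075) = ((I*√68935867)/238 + 450858)*(1/1172075) = (I*√68935867/238 + 450858)*(1/1172075) = (450858 + I*√68935867/238)*(1/1172075) = 450858/1172075 + I*√68935867/278953850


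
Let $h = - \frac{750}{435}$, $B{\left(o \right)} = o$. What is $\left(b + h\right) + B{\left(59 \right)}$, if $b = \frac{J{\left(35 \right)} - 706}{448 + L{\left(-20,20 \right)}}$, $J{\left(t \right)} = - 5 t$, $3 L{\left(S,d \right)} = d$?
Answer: $\frac{2188957}{39556} \approx 55.338$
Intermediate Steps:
$L{\left(S,d \right)} = \frac{d}{3}$
$h = - \frac{50}{29}$ ($h = \left(-750\right) \frac{1}{435} = - \frac{50}{29} \approx -1.7241$)
$b = - \frac{2643}{1364}$ ($b = \frac{\left(-5\right) 35 - 706}{448 + \frac{1}{3} \cdot 20} = \frac{-175 - 706}{448 + \frac{20}{3}} = - \frac{881}{\frac{1364}{3}} = \left(-881\right) \frac{3}{1364} = - \frac{2643}{1364} \approx -1.9377$)
$\left(b + h\right) + B{\left(59 \right)} = \left(- \frac{2643}{1364} - \frac{50}{29}\right) + 59 = - \frac{144847}{39556} + 59 = \frac{2188957}{39556}$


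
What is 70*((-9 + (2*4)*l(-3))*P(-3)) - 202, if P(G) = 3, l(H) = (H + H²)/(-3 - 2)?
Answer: -4108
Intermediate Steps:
l(H) = -H/5 - H²/5 (l(H) = (H + H²)/(-5) = (H + H²)*(-⅕) = -H/5 - H²/5)
70*((-9 + (2*4)*l(-3))*P(-3)) - 202 = 70*((-9 + (2*4)*(-⅕*(-3)*(1 - 3)))*3) - 202 = 70*((-9 + 8*(-⅕*(-3)*(-2)))*3) - 202 = 70*((-9 + 8*(-6/5))*3) - 202 = 70*((-9 - 48/5)*3) - 202 = 70*(-93/5*3) - 202 = 70*(-279/5) - 202 = -3906 - 202 = -4108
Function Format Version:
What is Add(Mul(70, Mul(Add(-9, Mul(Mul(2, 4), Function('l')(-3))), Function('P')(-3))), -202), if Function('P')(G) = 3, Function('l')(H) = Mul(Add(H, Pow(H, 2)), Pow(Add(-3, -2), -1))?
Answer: -4108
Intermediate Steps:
Function('l')(H) = Add(Mul(Rational(-1, 5), H), Mul(Rational(-1, 5), Pow(H, 2))) (Function('l')(H) = Mul(Add(H, Pow(H, 2)), Pow(-5, -1)) = Mul(Add(H, Pow(H, 2)), Rational(-1, 5)) = Add(Mul(Rational(-1, 5), H), Mul(Rational(-1, 5), Pow(H, 2))))
Add(Mul(70, Mul(Add(-9, Mul(Mul(2, 4), Function('l')(-3))), Function('P')(-3))), -202) = Add(Mul(70, Mul(Add(-9, Mul(Mul(2, 4), Mul(Rational(-1, 5), -3, Add(1, -3)))), 3)), -202) = Add(Mul(70, Mul(Add(-9, Mul(8, Mul(Rational(-1, 5), -3, -2))), 3)), -202) = Add(Mul(70, Mul(Add(-9, Mul(8, Rational(-6, 5))), 3)), -202) = Add(Mul(70, Mul(Add(-9, Rational(-48, 5)), 3)), -202) = Add(Mul(70, Mul(Rational(-93, 5), 3)), -202) = Add(Mul(70, Rational(-279, 5)), -202) = Add(-3906, -202) = -4108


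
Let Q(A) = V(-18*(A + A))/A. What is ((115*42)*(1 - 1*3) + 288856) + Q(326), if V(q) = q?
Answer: 279160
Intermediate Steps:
Q(A) = -36 (Q(A) = (-18*(A + A))/A = (-36*A)/A = -36)
((115*42)*(1 - 1*3) + 288856) + Q(326) = ((115*42)*(1 - 1*3) + 288856) - 36 = (4830*(1 - 3) + 288856) - 36 = (4830*(-2) + 288856) - 36 = (-9660 + 288856) - 36 = 279196 - 36 = 279160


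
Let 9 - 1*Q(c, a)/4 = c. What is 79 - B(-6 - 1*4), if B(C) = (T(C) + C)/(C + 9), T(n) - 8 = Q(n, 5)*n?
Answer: -683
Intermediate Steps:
Q(c, a) = 36 - 4*c
T(n) = 8 + n*(36 - 4*n) (T(n) = 8 + (36 - 4*n)*n = 8 + n*(36 - 4*n))
B(C) = (8 + C - 4*C*(-9 + C))/(9 + C) (B(C) = ((8 - 4*C*(-9 + C)) + C)/(C + 9) = (8 + C - 4*C*(-9 + C))/(9 + C))
79 - B(-6 - 1*4) = 79 - (8 + (-6 - 1*4) - 4*(-6 - 1*4)*(-9 + (-6 - 1*4)))/(9 + (-6 - 1*4)) = 79 - (8 + (-6 - 4) - 4*(-6 - 4)*(-9 + (-6 - 4)))/(9 + (-6 - 4)) = 79 - (8 - 10 - 4*(-10)*(-9 - 10))/(9 - 10) = 79 - (8 - 10 - 4*(-10)*(-19))/(-1) = 79 - (-1)*(8 - 10 - 760) = 79 - (-1)*(-762) = 79 - 1*762 = 79 - 762 = -683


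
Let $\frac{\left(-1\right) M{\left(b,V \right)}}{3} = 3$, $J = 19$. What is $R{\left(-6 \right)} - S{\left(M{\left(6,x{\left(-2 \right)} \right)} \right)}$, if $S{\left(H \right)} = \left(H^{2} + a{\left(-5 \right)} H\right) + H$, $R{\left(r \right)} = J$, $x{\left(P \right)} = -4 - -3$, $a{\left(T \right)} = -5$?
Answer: $-98$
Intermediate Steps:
$x{\left(P \right)} = -1$ ($x{\left(P \right)} = -4 + 3 = -1$)
$M{\left(b,V \right)} = -9$ ($M{\left(b,V \right)} = \left(-3\right) 3 = -9$)
$R{\left(r \right)} = 19$
$S{\left(H \right)} = H^{2} - 4 H$ ($S{\left(H \right)} = \left(H^{2} - 5 H\right) + H = H^{2} - 4 H$)
$R{\left(-6 \right)} - S{\left(M{\left(6,x{\left(-2 \right)} \right)} \right)} = 19 - - 9 \left(-4 - 9\right) = 19 - \left(-9\right) \left(-13\right) = 19 - 117 = -98$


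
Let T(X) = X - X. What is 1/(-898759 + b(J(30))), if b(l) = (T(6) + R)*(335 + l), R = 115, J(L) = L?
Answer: -1/856784 ≈ -1.1672e-6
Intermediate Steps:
T(X) = 0
b(l) = 38525 + 115*l (b(l) = (0 + 115)*(335 + l) = 115*(335 + l) = 38525 + 115*l)
1/(-898759 + b(J(30))) = 1/(-898759 + (38525 + 115*30)) = 1/(-898759 + (38525 + 3450)) = 1/(-898759 + 41975) = 1/(-856784) = -1/856784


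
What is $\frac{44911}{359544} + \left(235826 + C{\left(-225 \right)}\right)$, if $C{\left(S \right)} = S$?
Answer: $\frac{84708970855}{359544} \approx 2.356 \cdot 10^{5}$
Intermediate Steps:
$\frac{44911}{359544} + \left(235826 + C{\left(-225 \right)}\right) = \frac{44911}{359544} + \left(235826 - 225\right) = 44911 \cdot \frac{1}{359544} + 235601 = \frac{44911}{359544} + 235601 = \frac{84708970855}{359544}$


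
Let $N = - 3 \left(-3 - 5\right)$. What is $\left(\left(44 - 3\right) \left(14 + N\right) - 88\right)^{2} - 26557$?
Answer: $2134343$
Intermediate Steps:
$N = 24$ ($N = \left(-3\right) \left(-8\right) = 24$)
$\left(\left(44 - 3\right) \left(14 + N\right) - 88\right)^{2} - 26557 = \left(\left(44 - 3\right) \left(14 + 24\right) - 88\right)^{2} - 26557 = \left(41 \cdot 38 - 88\right)^{2} - 26557 = \left(1558 - 88\right)^{2} - 26557 = 1470^{2} - 26557 = 2160900 - 26557 = 2134343$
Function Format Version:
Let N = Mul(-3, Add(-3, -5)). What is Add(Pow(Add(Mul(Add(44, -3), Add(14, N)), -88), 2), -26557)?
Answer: 2134343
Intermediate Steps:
N = 24 (N = Mul(-3, -8) = 24)
Add(Pow(Add(Mul(Add(44, -3), Add(14, N)), -88), 2), -26557) = Add(Pow(Add(Mul(Add(44, -3), Add(14, 24)), -88), 2), -26557) = Add(Pow(Add(Mul(41, 38), -88), 2), -26557) = Add(Pow(Add(1558, -88), 2), -26557) = Add(Pow(1470, 2), -26557) = Add(2160900, -26557) = 2134343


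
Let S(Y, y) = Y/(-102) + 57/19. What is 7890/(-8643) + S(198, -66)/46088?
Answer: -1030271311/1128625988 ≈ -0.91285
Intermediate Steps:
S(Y, y) = 3 - Y/102 (S(Y, y) = Y*(-1/102) + 57*(1/19) = -Y/102 + 3 = 3 - Y/102)
7890/(-8643) + S(198, -66)/46088 = 7890/(-8643) + (3 - 1/102*198)/46088 = 7890*(-1/8643) + (3 - 33/17)*(1/46088) = -2630/2881 + (18/17)*(1/46088) = -2630/2881 + 9/391748 = -1030271311/1128625988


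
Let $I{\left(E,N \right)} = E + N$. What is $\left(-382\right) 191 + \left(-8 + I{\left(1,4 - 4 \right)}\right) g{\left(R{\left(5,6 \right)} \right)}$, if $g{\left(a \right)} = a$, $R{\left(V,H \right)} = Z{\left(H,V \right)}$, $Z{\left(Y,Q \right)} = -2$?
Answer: $-72948$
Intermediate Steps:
$R{\left(V,H \right)} = -2$
$\left(-382\right) 191 + \left(-8 + I{\left(1,4 - 4 \right)}\right) g{\left(R{\left(5,6 \right)} \right)} = \left(-382\right) 191 + \left(-8 + \left(1 + \left(4 - 4\right)\right)\right) \left(-2\right) = -72962 + \left(-8 + \left(1 + \left(4 - 4\right)\right)\right) \left(-2\right) = -72962 + \left(-8 + \left(1 + 0\right)\right) \left(-2\right) = -72962 + \left(-8 + 1\right) \left(-2\right) = -72962 - -14 = -72962 + 14 = -72948$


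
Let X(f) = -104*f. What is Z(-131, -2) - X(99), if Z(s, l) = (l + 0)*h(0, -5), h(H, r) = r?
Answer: 10306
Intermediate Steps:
Z(s, l) = -5*l (Z(s, l) = (l + 0)*(-5) = l*(-5) = -5*l)
Z(-131, -2) - X(99) = -5*(-2) - (-104)*99 = 10 - 1*(-10296) = 10 + 10296 = 10306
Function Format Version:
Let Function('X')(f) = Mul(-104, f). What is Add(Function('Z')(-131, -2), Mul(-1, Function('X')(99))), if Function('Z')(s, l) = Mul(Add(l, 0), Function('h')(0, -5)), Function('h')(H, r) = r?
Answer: 10306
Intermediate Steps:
Function('Z')(s, l) = Mul(-5, l) (Function('Z')(s, l) = Mul(Add(l, 0), -5) = Mul(l, -5) = Mul(-5, l))
Add(Function('Z')(-131, -2), Mul(-1, Function('X')(99))) = Add(Mul(-5, -2), Mul(-1, Mul(-104, 99))) = Add(10, Mul(-1, -10296)) = Add(10, 10296) = 10306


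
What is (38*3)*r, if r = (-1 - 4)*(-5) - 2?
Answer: 2622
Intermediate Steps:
r = 23 (r = -5*(-5) - 2 = 25 - 2 = 23)
(38*3)*r = (38*3)*23 = 114*23 = 2622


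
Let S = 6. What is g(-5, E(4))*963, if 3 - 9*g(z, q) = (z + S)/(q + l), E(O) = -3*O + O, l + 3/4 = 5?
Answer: 5243/15 ≈ 349.53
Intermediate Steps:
l = 17/4 (l = -¾ + 5 = 17/4 ≈ 4.2500)
E(O) = -2*O
g(z, q) = ⅓ - (6 + z)/(9*(17/4 + q)) (g(z, q) = ⅓ - (z + 6)/(9*(q + 17/4)) = ⅓ - (6 + z)/(9*(17/4 + q)))
g(-5, E(4))*963 = ((27 - 4*(-5) + 12*(-2*4))/(9*(17 + 4*(-2*4))))*963 = ((27 + 20 + 12*(-8))/(9*(17 + 4*(-8))))*963 = ((27 + 20 - 96)/(9*(17 - 32)))*963 = ((⅑)*(-49)/(-15))*963 = ((⅑)*(-1/15)*(-49))*963 = (49/135)*963 = 5243/15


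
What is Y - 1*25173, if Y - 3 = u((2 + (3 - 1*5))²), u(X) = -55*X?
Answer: -25170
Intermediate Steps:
Y = 3 (Y = 3 - 55*(2 + (3 - 1*5))² = 3 - 55*(2 + (3 - 5))² = 3 - 55*(2 - 2)² = 3 - 55*0² = 3 - 55*0 = 3 + 0 = 3)
Y - 1*25173 = 3 - 1*25173 = 3 - 25173 = -25170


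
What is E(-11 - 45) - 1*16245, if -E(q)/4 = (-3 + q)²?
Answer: -30169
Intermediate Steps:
E(q) = -4*(-3 + q)²
E(-11 - 45) - 1*16245 = -4*(-3 + (-11 - 45))² - 1*16245 = -4*(-3 - 56)² - 16245 = -4*(-59)² - 16245 = -4*3481 - 16245 = -13924 - 16245 = -30169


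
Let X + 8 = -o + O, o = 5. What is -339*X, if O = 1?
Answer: 4068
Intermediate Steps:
X = -12 (X = -8 + (-1*5 + 1) = -8 + (-5 + 1) = -8 - 4 = -12)
-339*X = -339*(-12) = 4068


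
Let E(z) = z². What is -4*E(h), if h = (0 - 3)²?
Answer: -324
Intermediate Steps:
h = 9 (h = (-3)² = 9)
-4*E(h) = -4*9² = -4*81 = -324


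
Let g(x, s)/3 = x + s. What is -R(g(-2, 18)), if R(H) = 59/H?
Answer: -59/48 ≈ -1.2292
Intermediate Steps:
g(x, s) = 3*s + 3*x (g(x, s) = 3*(x + s) = 3*(s + x) = 3*s + 3*x)
-R(g(-2, 18)) = -59/(3*18 + 3*(-2)) = -59/(54 - 6) = -59/48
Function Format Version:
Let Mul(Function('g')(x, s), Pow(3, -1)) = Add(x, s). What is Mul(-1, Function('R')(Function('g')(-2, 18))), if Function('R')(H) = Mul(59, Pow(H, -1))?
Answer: Rational(-59, 48) ≈ -1.2292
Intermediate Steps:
Function('g')(x, s) = Add(Mul(3, s), Mul(3, x)) (Function('g')(x, s) = Mul(3, Add(x, s)) = Mul(3, Add(s, x)) = Add(Mul(3, s), Mul(3, x)))
Mul(-1, Function('R')(Function('g')(-2, 18))) = Mul(-1, Mul(59, Pow(Add(Mul(3, 18), Mul(3, -2)), -1))) = Mul(-1, Mul(59, Pow(Add(54, -6), -1))) = Mul(-1, Mul(59, Pow(48, -1))) = Mul(-1, Mul(59, Rational(1, 48))) = Mul(-1, Rational(59, 48)) = Rational(-59, 48)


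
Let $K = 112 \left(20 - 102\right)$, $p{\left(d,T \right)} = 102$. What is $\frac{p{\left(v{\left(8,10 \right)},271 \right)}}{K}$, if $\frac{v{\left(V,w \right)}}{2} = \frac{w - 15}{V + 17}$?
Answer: $- \frac{51}{4592} \approx -0.011106$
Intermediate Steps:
$v{\left(V,w \right)} = \frac{2 \left(-15 + w\right)}{17 + V}$ ($v{\left(V,w \right)} = 2 \frac{w - 15}{V + 17} = 2 \frac{-15 + w}{17 + V} = \frac{2 \left(-15 + w\right)}{17 + V}$)
$K = -9184$ ($K = 112 \left(-82\right) = -9184$)
$\frac{p{\left(v{\left(8,10 \right)},271 \right)}}{K} = \frac{102}{-9184} = 102 \left(- \frac{1}{9184}\right) = - \frac{51}{4592}$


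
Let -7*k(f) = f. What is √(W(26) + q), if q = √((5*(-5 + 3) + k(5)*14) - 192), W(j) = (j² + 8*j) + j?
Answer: √(910 + 2*I*√53) ≈ 30.167 + 0.2413*I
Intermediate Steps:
k(f) = -f/7
W(j) = j² + 9*j
q = 2*I*√53 (q = √((5*(-5 + 3) - ⅐*5*14) - 192) = √((5*(-2) - 5/7*14) - 192) = √((-10 - 10) - 192) = √(-20 - 192) = √(-212) = 2*I*√53 ≈ 14.56*I)
√(W(26) + q) = √(26*(9 + 26) + 2*I*√53) = √(26*35 + 2*I*√53) = √(910 + 2*I*√53)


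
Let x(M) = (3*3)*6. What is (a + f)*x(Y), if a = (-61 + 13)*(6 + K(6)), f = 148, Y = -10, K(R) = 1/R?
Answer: -7992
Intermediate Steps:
x(M) = 54 (x(M) = 9*6 = 54)
a = -296 (a = (-61 + 13)*(6 + 1/6) = -48*(6 + ⅙) = -48*37/6 = -296)
(a + f)*x(Y) = (-296 + 148)*54 = -148*54 = -7992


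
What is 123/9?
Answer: 41/3 ≈ 13.667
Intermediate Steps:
123/9 = 123*(1/9) = 41/3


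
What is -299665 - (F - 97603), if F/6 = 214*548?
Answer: -905694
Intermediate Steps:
F = 703632 (F = 6*(214*548) = 6*117272 = 703632)
-299665 - (F - 97603) = -299665 - (703632 - 97603) = -299665 - 1*606029 = -299665 - 606029 = -905694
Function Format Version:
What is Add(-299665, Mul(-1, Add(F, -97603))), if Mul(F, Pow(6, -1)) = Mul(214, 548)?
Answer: -905694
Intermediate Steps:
F = 703632 (F = Mul(6, Mul(214, 548)) = Mul(6, 117272) = 703632)
Add(-299665, Mul(-1, Add(F, -97603))) = Add(-299665, Mul(-1, Add(703632, -97603))) = Add(-299665, Mul(-1, 606029)) = Add(-299665, -606029) = -905694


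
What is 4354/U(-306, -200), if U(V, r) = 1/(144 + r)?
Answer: -243824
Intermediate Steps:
4354/U(-306, -200) = 4354/(1/(144 - 200)) = 4354/(1/(-56)) = 4354/(-1/56) = 4354*(-56) = -243824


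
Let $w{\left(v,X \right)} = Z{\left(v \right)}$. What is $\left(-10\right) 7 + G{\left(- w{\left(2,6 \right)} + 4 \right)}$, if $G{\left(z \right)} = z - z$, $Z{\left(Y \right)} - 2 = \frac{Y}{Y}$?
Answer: $-70$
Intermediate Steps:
$Z{\left(Y \right)} = 3$ ($Z{\left(Y \right)} = 2 + \frac{Y}{Y} = 2 + 1 = 3$)
$w{\left(v,X \right)} = 3$
$G{\left(z \right)} = 0$
$\left(-10\right) 7 + G{\left(- w{\left(2,6 \right)} + 4 \right)} = \left(-10\right) 7 + 0 = -70 + 0 = -70$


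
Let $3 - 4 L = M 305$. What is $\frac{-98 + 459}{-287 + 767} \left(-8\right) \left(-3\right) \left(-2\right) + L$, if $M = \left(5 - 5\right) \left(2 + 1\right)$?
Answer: $- \frac{707}{20} \approx -35.35$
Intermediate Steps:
$M = 0$ ($M = 0 \cdot 3 = 0$)
$L = \frac{3}{4}$ ($L = \frac{3}{4} - \frac{0 \cdot 305}{4} = \frac{3}{4} - 0 = \frac{3}{4} + 0 = \frac{3}{4} \approx 0.75$)
$\frac{-98 + 459}{-287 + 767} \left(-8\right) \left(-3\right) \left(-2\right) + L = \frac{-98 + 459}{-287 + 767} \left(-8\right) \left(-3\right) \left(-2\right) + \frac{3}{4} = \frac{361}{480} \cdot 24 \left(-2\right) + \frac{3}{4} = 361 \cdot \frac{1}{480} \left(-48\right) + \frac{3}{4} = \frac{361}{480} \left(-48\right) + \frac{3}{4} = - \frac{361}{10} + \frac{3}{4} = - \frac{707}{20}$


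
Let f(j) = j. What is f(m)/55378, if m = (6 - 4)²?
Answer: 2/27689 ≈ 7.2231e-5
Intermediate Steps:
m = 4 (m = 2² = 4)
f(m)/55378 = 4/55378 = 4*(1/55378) = 2/27689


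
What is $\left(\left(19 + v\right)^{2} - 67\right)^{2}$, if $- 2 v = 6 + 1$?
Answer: $\frac{480249}{16} \approx 30016.0$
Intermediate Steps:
$v = - \frac{7}{2}$ ($v = - \frac{6 + 1}{2} = \left(- \frac{1}{2}\right) 7 = - \frac{7}{2} \approx -3.5$)
$\left(\left(19 + v\right)^{2} - 67\right)^{2} = \left(\left(19 - \frac{7}{2}\right)^{2} - 67\right)^{2} = \left(\left(\frac{31}{2}\right)^{2} - 67\right)^{2} = \left(\frac{961}{4} - 67\right)^{2} = \left(\frac{693}{4}\right)^{2} = \frac{480249}{16}$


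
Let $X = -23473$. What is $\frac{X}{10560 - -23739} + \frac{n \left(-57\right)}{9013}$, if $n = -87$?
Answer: $- \frac{41473408}{309136887} \approx -0.13416$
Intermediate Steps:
$\frac{X}{10560 - -23739} + \frac{n \left(-57\right)}{9013} = - \frac{23473}{10560 - -23739} + \frac{\left(-87\right) \left(-57\right)}{9013} = - \frac{23473}{10560 + 23739} + 4959 \cdot \frac{1}{9013} = - \frac{23473}{34299} + \frac{4959}{9013} = - \frac{41473408}{309136887}$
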